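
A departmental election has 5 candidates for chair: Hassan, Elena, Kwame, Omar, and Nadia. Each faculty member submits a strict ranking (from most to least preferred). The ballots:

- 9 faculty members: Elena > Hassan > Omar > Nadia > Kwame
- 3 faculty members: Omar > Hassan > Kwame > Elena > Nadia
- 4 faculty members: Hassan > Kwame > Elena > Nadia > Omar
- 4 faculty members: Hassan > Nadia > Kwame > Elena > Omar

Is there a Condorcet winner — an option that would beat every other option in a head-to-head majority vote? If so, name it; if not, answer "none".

Hassan

Hassan vs Elena: 11–9 for Hassan.
Hassan vs Kwame: 20–0 for Hassan.
Hassan vs Omar: 17–3 for Hassan.
Hassan vs Nadia: 20–0 for Hassan.
Hassan beats every other option head-to-head.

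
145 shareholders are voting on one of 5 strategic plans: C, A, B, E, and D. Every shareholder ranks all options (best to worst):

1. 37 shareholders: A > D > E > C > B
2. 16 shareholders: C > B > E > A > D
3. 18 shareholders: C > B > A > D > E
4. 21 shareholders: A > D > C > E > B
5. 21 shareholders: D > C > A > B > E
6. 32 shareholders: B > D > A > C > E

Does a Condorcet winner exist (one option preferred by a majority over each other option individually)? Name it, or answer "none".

A

A vs C: 90–55 for A.
A vs B: 79–66 for A.
A vs E: 129–16 for A.
A vs D: 92–53 for A.
A beats every other option head-to-head.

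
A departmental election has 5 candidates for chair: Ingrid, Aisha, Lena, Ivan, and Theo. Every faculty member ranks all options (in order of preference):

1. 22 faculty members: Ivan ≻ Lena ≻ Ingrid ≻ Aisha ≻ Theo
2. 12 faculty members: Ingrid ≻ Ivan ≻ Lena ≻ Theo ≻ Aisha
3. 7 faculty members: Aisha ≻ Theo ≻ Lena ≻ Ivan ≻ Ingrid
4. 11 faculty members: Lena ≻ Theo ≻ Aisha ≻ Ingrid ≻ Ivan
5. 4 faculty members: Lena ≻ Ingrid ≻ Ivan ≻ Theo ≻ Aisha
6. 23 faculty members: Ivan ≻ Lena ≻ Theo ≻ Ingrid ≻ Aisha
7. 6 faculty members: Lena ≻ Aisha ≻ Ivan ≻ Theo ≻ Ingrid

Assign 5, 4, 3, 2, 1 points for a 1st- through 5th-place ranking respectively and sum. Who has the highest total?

Lena

Ingrid: 22·3 + 12·5 + 7·1 + 11·2 + 4·4 + 23·2 + 6·1 = 223
Aisha: 22·2 + 12·1 + 7·5 + 11·3 + 4·1 + 23·1 + 6·4 = 175
Lena: 22·4 + 12·3 + 7·3 + 11·5 + 4·5 + 23·4 + 6·5 = 342
Ivan: 22·5 + 12·4 + 7·2 + 11·1 + 4·3 + 23·5 + 6·3 = 328
Theo: 22·1 + 12·2 + 7·4 + 11·4 + 4·2 + 23·3 + 6·2 = 207
Lena has the highest Borda score (342).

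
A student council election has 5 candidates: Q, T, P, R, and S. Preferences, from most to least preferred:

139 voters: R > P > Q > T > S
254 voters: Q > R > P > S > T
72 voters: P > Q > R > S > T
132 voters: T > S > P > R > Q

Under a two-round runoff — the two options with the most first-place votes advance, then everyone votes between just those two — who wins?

Round 1 first-place votes: Q 254, T 132, P 72, R 139, S 0.
Q and R advance.
Runoff: Q is preferred to R by 326 voters; R by 271.
Q wins the runoff.

Q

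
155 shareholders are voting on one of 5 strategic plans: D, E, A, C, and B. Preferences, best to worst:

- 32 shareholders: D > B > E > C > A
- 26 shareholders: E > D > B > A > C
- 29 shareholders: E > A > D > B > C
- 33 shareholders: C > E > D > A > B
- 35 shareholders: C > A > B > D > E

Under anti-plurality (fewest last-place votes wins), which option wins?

Last-place votes: D 0, E 35, A 32, C 55, B 33.
D is ranked last by the fewest voters, so D wins.

D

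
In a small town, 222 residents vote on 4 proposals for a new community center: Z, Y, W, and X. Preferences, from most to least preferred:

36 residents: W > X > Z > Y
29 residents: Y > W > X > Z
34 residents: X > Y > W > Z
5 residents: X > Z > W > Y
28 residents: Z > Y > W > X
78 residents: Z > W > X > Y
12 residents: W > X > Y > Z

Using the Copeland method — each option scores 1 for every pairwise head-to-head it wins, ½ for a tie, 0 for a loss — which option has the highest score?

W

Z: beats Y; ties W; loses to X → score 1.5.
Y: loses to Z, W, and X → score 0.
W: beats Y and X; ties Z → score 2.5.
X: beats Z and Y; loses to W → score 2.
W has the best pairwise record.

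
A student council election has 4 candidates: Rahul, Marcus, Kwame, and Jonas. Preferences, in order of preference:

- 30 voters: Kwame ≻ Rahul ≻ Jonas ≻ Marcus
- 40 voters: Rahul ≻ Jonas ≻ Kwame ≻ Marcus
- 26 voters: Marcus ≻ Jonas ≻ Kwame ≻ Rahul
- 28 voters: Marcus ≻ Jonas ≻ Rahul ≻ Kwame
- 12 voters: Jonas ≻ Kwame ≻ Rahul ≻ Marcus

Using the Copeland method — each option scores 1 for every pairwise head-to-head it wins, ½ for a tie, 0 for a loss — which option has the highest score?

Rahul: beats Marcus and Jonas; ties Kwame → score 2.5.
Marcus: loses to Rahul, Kwame, and Jonas → score 0.
Kwame: beats Marcus; ties Rahul; loses to Jonas → score 1.5.
Jonas: beats Marcus and Kwame; loses to Rahul → score 2.
Rahul has the best pairwise record.

Rahul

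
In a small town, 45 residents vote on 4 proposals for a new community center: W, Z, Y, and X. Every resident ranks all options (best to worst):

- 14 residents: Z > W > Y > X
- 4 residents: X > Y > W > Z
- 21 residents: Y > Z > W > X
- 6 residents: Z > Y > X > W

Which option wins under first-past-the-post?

Y

First-place votes: W 0, Z 20, Y 21, X 4.
Y has the most first-place votes.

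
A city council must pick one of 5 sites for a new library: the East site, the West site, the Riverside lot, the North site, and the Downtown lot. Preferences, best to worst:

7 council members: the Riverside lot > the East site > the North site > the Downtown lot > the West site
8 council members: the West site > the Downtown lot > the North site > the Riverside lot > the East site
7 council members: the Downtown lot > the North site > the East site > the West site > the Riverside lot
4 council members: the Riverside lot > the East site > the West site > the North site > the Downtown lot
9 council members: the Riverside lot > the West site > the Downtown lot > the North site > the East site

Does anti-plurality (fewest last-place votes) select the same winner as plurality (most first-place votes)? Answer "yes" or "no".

no

Anti-plurality — last-place votes: the East site 17, the West site 7, the Riverside lot 7, the North site 0, the Downtown lot 4. Winner: the North site.
Plurality — first-place votes: the East site 0, the West site 8, the Riverside lot 20, the North site 0, the Downtown lot 7. Winner: the Riverside lot.
The two methods disagree.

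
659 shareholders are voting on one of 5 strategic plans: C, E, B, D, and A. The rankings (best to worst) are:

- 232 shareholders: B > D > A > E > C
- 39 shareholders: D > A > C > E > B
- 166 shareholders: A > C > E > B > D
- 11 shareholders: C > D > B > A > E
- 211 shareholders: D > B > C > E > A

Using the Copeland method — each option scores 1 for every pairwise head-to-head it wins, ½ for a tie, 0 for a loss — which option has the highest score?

B

C: beats E; loses to B, D, and A → score 1.
E: loses to C, B, D, and A → score 0.
B: beats C, E, D, and A → score 4.
D: beats C, E, and A; loses to B → score 3.
A: beats C and E; loses to B and D → score 2.
B has the best pairwise record.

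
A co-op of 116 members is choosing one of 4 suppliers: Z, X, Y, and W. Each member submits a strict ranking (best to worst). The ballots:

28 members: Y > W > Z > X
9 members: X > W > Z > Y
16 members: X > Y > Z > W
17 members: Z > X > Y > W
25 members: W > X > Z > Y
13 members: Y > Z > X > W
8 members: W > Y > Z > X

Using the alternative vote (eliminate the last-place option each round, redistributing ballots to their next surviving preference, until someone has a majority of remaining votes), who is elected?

X

Round 1: Z 17, X 25, Y 41, W 33. Eliminate Z.
Round 2: X 42, Y 41, W 33. Eliminate W.
Round 3: X 67, Y 49. X has a majority.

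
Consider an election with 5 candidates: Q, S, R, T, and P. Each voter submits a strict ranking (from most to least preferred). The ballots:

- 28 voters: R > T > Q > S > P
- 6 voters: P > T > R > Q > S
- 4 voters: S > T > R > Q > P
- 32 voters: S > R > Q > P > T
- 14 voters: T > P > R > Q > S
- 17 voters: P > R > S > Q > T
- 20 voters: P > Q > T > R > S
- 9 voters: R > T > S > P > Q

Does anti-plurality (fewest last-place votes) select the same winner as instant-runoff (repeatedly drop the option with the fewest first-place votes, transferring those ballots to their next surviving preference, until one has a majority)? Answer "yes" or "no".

Anti-plurality — last-place votes: Q 9, S 40, R 0, T 49, P 32. Winner: R.
Instant-runoff — R1 Q 0, S 36, R 37, T 14, P 43 (Q out); R2 S 36, R 37, T 14, P 43 (T out); R3 S 36, R 37, P 57 (S out); R4 R 73, P 57 (R winner). Winner: R.
The two methods agree.

yes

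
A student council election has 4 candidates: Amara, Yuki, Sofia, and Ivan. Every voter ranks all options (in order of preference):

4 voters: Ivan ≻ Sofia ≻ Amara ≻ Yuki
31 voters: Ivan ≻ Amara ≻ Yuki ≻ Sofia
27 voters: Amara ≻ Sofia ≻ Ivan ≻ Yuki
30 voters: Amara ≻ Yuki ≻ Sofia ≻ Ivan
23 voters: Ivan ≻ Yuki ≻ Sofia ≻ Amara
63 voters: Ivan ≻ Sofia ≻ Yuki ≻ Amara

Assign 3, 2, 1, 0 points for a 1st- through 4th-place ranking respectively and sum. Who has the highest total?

Ivan

Amara: 4·1 + 31·2 + 27·3 + 30·3 + 23·0 + 63·0 = 237
Yuki: 4·0 + 31·1 + 27·0 + 30·2 + 23·2 + 63·1 = 200
Sofia: 4·2 + 31·0 + 27·2 + 30·1 + 23·1 + 63·2 = 241
Ivan: 4·3 + 31·3 + 27·1 + 30·0 + 23·3 + 63·3 = 390
Ivan has the highest Borda score (390).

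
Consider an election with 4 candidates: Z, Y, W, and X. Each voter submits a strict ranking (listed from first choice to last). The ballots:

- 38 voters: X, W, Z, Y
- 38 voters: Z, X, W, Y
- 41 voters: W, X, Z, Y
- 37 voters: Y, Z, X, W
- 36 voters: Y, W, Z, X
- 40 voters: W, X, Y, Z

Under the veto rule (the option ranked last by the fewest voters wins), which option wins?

X

Last-place votes: Z 40, Y 117, W 37, X 36.
X is ranked last by the fewest voters, so X wins.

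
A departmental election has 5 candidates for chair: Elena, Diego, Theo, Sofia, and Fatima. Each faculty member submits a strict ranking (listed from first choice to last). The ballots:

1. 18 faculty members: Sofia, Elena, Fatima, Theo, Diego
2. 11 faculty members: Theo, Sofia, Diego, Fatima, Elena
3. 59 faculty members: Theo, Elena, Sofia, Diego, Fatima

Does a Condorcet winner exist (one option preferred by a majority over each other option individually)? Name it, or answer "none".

Theo vs Elena: 70–18 for Theo.
Theo vs Diego: 88–0 for Theo.
Theo vs Sofia: 70–18 for Theo.
Theo vs Fatima: 70–18 for Theo.
Theo beats every other option head-to-head.

Theo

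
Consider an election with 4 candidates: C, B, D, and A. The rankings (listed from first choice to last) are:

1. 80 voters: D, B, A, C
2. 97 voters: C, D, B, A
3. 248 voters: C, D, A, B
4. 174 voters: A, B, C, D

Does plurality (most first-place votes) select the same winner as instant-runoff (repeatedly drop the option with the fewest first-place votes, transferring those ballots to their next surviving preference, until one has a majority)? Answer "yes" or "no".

yes

Plurality — first-place votes: C 345, B 0, D 80, A 174. Winner: C.
Instant-runoff — R1 C 345, B 0, D 80, A 174 (C winner). Winner: C.
The two methods agree.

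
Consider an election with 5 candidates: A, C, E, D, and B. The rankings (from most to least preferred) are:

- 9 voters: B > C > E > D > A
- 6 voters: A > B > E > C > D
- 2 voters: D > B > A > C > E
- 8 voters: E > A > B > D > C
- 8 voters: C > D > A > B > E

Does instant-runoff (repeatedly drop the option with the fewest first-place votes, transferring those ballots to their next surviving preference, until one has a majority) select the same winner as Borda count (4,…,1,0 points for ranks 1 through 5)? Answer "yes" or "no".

yes

Instant-runoff — R1 A 6, C 8, E 8, D 2, B 9 (D out); R2 A 6, C 8, E 8, B 11 (A out); R3 C 8, E 8, B 17 (B winner). Winner: B.
Borda — scores: A 68, C 67, E 62, D 49, B 84. Winner: B.
The two methods agree.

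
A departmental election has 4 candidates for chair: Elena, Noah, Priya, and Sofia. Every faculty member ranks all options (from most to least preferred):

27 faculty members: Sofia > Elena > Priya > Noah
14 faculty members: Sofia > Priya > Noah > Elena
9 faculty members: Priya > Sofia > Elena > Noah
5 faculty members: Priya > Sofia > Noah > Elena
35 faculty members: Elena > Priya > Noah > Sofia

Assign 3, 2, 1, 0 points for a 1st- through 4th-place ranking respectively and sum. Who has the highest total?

Elena: 27·2 + 14·0 + 9·1 + 5·0 + 35·3 = 168
Noah: 27·0 + 14·1 + 9·0 + 5·1 + 35·1 = 54
Priya: 27·1 + 14·2 + 9·3 + 5·3 + 35·2 = 167
Sofia: 27·3 + 14·3 + 9·2 + 5·2 + 35·0 = 151
Elena has the highest Borda score (168).

Elena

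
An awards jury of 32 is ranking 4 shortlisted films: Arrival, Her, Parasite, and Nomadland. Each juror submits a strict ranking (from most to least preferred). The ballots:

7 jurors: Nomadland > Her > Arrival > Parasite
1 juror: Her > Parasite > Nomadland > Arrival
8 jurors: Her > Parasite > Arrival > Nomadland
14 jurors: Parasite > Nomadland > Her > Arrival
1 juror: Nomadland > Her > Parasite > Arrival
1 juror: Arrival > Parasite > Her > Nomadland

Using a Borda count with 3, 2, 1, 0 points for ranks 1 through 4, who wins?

Arrival: 7·1 + 1·0 + 8·1 + 14·0 + 1·0 + 1·3 = 18
Her: 7·2 + 1·3 + 8·3 + 14·1 + 1·2 + 1·1 = 58
Parasite: 7·0 + 1·2 + 8·2 + 14·3 + 1·1 + 1·2 = 63
Nomadland: 7·3 + 1·1 + 8·0 + 14·2 + 1·3 + 1·0 = 53
Parasite has the highest Borda score (63).

Parasite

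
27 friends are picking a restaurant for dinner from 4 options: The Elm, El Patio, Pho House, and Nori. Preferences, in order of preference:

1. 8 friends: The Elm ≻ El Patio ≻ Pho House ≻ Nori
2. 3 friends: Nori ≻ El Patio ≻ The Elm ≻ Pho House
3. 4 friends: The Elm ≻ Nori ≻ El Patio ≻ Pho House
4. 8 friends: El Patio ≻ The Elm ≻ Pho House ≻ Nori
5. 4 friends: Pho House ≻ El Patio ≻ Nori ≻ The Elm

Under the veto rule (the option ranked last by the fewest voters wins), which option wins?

El Patio

Last-place votes: The Elm 4, El Patio 0, Pho House 7, Nori 16.
El Patio is ranked last by the fewest voters, so El Patio wins.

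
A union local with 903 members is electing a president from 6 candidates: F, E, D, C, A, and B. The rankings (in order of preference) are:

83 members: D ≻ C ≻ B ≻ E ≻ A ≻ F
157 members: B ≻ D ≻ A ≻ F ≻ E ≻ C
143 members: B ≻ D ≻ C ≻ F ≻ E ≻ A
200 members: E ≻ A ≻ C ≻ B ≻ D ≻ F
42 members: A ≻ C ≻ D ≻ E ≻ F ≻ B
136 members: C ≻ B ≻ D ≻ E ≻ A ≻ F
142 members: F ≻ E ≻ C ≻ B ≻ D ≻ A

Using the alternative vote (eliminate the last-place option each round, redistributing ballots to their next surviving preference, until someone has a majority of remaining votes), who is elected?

Round 1: F 142, E 200, D 83, C 136, A 42, B 300. Eliminate A.
Round 2: F 142, E 200, D 83, C 178, B 300. Eliminate D.
Round 3: F 142, E 200, C 261, B 300. Eliminate F.
Round 4: E 342, C 261, B 300. Eliminate C.
Round 5: E 384, B 519. B has a majority.

B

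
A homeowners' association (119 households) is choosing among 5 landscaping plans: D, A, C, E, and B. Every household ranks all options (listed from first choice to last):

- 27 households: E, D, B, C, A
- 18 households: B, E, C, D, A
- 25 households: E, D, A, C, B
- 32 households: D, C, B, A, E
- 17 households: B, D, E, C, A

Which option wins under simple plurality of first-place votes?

First-place votes: D 32, A 0, C 0, E 52, B 35.
E has the most first-place votes.

E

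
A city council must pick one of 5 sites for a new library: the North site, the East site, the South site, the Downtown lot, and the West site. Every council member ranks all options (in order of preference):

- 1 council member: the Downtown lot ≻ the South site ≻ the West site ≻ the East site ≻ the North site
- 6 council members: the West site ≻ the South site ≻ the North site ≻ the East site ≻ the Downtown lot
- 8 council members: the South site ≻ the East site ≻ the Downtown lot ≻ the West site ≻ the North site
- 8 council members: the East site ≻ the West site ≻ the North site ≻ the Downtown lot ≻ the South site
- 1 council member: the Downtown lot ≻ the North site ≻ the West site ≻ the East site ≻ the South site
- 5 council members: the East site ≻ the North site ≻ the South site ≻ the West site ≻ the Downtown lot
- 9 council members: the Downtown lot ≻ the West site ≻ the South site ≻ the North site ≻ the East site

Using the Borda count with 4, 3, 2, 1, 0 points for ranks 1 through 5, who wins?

the West site

the North site: 1·0 + 6·2 + 8·0 + 8·2 + 1·3 + 5·3 + 9·1 = 55
the East site: 1·1 + 6·1 + 8·3 + 8·4 + 1·1 + 5·4 + 9·0 = 84
the South site: 1·3 + 6·3 + 8·4 + 8·0 + 1·0 + 5·2 + 9·2 = 81
the Downtown lot: 1·4 + 6·0 + 8·2 + 8·1 + 1·4 + 5·0 + 9·4 = 68
the West site: 1·2 + 6·4 + 8·1 + 8·3 + 1·2 + 5·1 + 9·3 = 92
the West site has the highest Borda score (92).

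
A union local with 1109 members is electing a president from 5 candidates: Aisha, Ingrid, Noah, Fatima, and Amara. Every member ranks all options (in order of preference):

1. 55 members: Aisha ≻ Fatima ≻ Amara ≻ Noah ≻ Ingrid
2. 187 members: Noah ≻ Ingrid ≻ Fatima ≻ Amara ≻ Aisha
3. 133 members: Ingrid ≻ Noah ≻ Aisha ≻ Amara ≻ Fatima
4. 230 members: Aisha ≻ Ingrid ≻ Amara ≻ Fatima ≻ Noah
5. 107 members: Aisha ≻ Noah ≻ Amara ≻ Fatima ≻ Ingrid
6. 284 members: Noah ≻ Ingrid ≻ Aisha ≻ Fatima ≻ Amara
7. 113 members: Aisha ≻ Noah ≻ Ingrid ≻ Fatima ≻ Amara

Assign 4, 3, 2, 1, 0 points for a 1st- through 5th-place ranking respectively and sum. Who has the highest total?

Aisha: 55·4 + 187·0 + 133·2 + 230·4 + 107·4 + 284·2 + 113·4 = 2854
Ingrid: 55·0 + 187·3 + 133·4 + 230·3 + 107·0 + 284·3 + 113·2 = 2861
Noah: 55·1 + 187·4 + 133·3 + 230·0 + 107·3 + 284·4 + 113·3 = 2998
Fatima: 55·3 + 187·2 + 133·0 + 230·1 + 107·1 + 284·1 + 113·1 = 1273
Amara: 55·2 + 187·1 + 133·1 + 230·2 + 107·2 + 284·0 + 113·0 = 1104
Noah has the highest Borda score (2998).

Noah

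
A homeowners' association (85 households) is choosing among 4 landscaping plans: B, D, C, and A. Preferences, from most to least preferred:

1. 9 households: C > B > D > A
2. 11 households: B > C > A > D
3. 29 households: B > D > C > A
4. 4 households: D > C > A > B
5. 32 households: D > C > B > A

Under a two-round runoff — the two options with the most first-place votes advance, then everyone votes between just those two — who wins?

Round 1 first-place votes: B 40, D 36, C 9, A 0.
B and D advance.
Runoff: B is preferred to D by 49 voters; D by 36.
B wins the runoff.

B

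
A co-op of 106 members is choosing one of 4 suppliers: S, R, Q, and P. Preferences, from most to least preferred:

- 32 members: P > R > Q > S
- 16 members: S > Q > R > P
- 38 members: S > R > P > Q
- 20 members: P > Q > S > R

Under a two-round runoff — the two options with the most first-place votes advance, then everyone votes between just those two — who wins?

S

Round 1 first-place votes: S 54, R 0, Q 0, P 52.
S and P advance.
Runoff: S is preferred to P by 54 voters; P by 52.
S wins the runoff.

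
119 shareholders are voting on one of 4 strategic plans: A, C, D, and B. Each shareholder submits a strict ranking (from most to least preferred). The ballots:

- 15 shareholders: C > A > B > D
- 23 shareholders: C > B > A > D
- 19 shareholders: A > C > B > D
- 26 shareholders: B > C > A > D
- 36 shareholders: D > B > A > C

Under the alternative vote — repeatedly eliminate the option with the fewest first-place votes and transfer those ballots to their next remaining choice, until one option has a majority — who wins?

C

Round 1: A 19, C 38, D 36, B 26. Eliminate A.
Round 2: C 57, D 36, B 26. Eliminate B.
Round 3: C 83, D 36. C has a majority.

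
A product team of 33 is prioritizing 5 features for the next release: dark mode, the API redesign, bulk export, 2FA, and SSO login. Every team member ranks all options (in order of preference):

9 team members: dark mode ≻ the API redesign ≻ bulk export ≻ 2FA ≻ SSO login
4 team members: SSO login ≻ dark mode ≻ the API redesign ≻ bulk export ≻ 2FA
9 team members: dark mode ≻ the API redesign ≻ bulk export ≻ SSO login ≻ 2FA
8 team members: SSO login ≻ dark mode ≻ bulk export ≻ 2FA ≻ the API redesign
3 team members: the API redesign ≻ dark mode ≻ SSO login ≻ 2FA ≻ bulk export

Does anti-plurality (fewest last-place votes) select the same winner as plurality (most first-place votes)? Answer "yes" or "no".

yes

Anti-plurality — last-place votes: dark mode 0, the API redesign 8, bulk export 3, 2FA 13, SSO login 9. Winner: dark mode.
Plurality — first-place votes: dark mode 18, the API redesign 3, bulk export 0, 2FA 0, SSO login 12. Winner: dark mode.
The two methods agree.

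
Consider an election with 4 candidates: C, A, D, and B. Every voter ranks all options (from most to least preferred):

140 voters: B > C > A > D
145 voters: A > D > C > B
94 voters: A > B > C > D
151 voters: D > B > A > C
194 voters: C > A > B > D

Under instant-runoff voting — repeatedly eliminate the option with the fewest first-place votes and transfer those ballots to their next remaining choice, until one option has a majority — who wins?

Round 1: C 194, A 239, D 151, B 140. Eliminate B.
Round 2: C 334, A 239, D 151. Eliminate D.
Round 3: C 334, A 390. A has a majority.

A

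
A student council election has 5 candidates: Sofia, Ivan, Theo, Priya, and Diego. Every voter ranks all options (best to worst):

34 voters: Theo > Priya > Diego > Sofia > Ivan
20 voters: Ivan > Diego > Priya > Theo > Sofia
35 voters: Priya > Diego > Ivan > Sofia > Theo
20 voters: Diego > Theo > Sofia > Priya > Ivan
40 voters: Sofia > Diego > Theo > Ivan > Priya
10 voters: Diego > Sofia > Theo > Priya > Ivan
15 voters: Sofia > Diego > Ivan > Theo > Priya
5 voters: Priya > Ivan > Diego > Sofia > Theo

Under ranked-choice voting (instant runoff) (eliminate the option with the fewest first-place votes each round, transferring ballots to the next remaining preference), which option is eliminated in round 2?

Theo

Round 1: Sofia 55, Ivan 20, Theo 34, Priya 40, Diego 30. Eliminate Ivan.
Round 2: Sofia 55, Theo 34, Priya 40, Diego 50. Eliminate Theo.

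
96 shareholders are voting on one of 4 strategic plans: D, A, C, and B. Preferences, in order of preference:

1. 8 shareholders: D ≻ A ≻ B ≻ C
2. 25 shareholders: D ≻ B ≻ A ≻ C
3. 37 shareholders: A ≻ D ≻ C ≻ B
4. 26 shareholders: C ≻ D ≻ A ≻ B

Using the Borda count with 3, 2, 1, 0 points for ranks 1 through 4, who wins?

D

D: 8·3 + 25·3 + 37·2 + 26·2 = 225
A: 8·2 + 25·1 + 37·3 + 26·1 = 178
C: 8·0 + 25·0 + 37·1 + 26·3 = 115
B: 8·1 + 25·2 + 37·0 + 26·0 = 58
D has the highest Borda score (225).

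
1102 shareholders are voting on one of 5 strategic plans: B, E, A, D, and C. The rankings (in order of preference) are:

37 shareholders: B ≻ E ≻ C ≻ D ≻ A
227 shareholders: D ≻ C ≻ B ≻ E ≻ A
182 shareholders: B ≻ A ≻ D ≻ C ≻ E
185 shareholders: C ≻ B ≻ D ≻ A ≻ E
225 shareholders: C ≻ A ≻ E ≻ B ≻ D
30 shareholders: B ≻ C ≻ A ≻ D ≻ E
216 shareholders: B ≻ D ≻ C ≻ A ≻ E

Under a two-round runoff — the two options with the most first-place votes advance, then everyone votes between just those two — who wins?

C

Round 1 first-place votes: B 465, E 0, A 0, D 227, C 410.
B and C advance.
Runoff: B is preferred to C by 465 voters; C by 637.
C wins the runoff.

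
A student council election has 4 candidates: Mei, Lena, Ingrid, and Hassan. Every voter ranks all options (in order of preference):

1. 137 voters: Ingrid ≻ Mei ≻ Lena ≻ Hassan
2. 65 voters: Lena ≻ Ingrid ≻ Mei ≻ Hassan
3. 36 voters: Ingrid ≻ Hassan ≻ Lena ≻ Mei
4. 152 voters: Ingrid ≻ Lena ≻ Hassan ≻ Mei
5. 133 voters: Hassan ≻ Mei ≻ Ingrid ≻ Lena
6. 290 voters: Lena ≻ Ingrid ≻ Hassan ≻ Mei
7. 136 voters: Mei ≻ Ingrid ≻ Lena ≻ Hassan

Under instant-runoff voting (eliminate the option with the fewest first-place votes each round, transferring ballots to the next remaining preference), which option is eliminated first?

Hassan

Round 1: Mei 136, Lena 355, Ingrid 325, Hassan 133. Eliminate Hassan.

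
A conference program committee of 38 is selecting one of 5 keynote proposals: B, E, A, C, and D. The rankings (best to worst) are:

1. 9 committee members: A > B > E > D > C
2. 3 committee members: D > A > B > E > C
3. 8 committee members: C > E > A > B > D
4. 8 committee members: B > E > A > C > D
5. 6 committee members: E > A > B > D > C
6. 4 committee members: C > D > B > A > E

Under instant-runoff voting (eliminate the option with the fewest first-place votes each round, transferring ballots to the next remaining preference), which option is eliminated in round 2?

E

Round 1: B 8, E 6, A 9, C 12, D 3. Eliminate D.
Round 2: B 8, E 6, A 12, C 12. Eliminate E.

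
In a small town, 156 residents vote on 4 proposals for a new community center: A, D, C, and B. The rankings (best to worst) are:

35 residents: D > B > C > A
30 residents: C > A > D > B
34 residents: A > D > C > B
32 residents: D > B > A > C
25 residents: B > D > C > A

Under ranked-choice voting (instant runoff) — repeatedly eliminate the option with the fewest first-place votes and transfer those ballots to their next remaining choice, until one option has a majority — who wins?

D

Round 1: A 34, D 67, C 30, B 25. Eliminate B.
Round 2: A 34, D 92, C 30. D has a majority.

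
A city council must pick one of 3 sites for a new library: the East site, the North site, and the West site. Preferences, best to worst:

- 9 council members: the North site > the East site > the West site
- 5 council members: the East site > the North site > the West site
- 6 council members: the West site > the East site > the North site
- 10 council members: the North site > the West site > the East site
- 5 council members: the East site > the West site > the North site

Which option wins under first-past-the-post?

the North site

First-place votes: the East site 10, the North site 19, the West site 6.
the North site has the most first-place votes.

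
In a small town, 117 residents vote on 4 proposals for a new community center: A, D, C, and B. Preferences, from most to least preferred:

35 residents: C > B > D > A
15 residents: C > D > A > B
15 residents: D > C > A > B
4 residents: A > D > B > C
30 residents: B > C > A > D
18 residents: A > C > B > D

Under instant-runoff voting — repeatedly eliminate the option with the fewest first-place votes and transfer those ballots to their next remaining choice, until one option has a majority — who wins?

Round 1: A 22, D 15, C 50, B 30. Eliminate D.
Round 2: A 22, C 65, B 30. C has a majority.

C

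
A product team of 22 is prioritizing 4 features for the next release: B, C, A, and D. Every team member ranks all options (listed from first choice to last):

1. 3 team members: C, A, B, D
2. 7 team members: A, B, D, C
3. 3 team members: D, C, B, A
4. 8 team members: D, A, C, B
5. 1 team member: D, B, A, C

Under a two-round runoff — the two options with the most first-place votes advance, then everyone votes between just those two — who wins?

Round 1 first-place votes: B 0, C 3, A 7, D 12.
D and A advance.
Runoff: D is preferred to A by 12 voters; A by 10.
D wins the runoff.

D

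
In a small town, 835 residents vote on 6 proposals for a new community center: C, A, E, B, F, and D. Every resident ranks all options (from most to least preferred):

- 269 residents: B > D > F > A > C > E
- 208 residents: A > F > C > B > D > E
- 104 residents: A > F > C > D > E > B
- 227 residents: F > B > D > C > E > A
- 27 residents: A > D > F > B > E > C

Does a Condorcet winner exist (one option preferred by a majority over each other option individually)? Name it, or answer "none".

F

F vs C: 835–0 for F.
F vs A: 496–339 for F.
F vs E: 835–0 for F.
F vs B: 566–269 for F.
F vs D: 539–296 for F.
F beats every other option head-to-head.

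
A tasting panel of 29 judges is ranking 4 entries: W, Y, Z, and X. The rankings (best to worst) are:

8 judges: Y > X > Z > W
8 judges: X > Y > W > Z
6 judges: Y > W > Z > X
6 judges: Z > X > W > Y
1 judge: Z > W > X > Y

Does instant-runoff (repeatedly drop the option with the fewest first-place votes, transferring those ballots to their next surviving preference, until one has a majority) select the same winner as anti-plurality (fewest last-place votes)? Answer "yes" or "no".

yes

Instant-runoff — R1 W 0, Y 14, Z 7, X 8 (W out); R2 Y 14, Z 7, X 8 (Z out); R3 Y 14, X 15 (X winner). Winner: X.
Anti-plurality — last-place votes: W 8, Y 7, Z 8, X 6. Winner: X.
The two methods agree.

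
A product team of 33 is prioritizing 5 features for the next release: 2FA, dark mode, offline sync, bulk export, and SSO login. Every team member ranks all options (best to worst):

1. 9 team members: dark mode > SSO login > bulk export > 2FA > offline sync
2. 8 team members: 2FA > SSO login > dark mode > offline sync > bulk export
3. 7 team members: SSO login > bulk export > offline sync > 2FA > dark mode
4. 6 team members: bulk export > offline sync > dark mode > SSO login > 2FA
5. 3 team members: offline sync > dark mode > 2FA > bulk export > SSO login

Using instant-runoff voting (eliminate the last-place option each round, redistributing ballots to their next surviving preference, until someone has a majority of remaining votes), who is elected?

Round 1: 2FA 8, dark mode 9, offline sync 3, bulk export 6, SSO login 7. Eliminate offline sync.
Round 2: 2FA 8, dark mode 12, bulk export 6, SSO login 7. Eliminate bulk export.
Round 3: 2FA 8, dark mode 18, SSO login 7. Dark mode has a majority.

dark mode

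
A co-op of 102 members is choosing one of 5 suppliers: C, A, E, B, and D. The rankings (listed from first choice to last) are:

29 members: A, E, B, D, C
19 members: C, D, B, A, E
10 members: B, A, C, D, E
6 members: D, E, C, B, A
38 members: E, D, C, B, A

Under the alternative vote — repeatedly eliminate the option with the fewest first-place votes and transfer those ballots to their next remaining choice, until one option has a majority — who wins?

Round 1: C 19, A 29, E 38, B 10, D 6. Eliminate D.
Round 2: C 19, A 29, E 44, B 10. Eliminate B.
Round 3: C 19, A 39, E 44. Eliminate C.
Round 4: A 58, E 44. A has a majority.

A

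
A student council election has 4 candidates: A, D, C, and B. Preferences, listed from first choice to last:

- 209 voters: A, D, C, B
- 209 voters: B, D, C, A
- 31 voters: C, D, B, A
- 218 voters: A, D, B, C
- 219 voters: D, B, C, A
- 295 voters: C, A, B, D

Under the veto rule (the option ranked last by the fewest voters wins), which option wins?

B

Last-place votes: A 459, D 295, C 218, B 209.
B is ranked last by the fewest voters, so B wins.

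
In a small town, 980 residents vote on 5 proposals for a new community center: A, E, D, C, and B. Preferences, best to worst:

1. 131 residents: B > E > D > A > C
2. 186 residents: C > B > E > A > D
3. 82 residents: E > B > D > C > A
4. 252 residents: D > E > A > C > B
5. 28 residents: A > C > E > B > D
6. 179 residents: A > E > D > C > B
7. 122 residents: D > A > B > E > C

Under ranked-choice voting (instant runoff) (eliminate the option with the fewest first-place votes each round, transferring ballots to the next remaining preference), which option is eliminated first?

E

Round 1: A 207, E 82, D 374, C 186, B 131. Eliminate E.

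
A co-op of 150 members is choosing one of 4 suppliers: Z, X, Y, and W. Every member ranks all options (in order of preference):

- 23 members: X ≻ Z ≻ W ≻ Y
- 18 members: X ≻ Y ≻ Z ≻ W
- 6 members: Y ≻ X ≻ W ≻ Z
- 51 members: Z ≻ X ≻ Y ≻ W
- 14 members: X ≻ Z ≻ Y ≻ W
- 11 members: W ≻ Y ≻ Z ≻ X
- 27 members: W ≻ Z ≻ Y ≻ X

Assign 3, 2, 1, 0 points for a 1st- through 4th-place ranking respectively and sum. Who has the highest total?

Z

Z: 23·2 + 18·1 + 6·0 + 51·3 + 14·2 + 11·1 + 27·2 = 310
X: 23·3 + 18·3 + 6·2 + 51·2 + 14·3 + 11·0 + 27·0 = 279
Y: 23·0 + 18·2 + 6·3 + 51·1 + 14·1 + 11·2 + 27·1 = 168
W: 23·1 + 18·0 + 6·1 + 51·0 + 14·0 + 11·3 + 27·3 = 143
Z has the highest Borda score (310).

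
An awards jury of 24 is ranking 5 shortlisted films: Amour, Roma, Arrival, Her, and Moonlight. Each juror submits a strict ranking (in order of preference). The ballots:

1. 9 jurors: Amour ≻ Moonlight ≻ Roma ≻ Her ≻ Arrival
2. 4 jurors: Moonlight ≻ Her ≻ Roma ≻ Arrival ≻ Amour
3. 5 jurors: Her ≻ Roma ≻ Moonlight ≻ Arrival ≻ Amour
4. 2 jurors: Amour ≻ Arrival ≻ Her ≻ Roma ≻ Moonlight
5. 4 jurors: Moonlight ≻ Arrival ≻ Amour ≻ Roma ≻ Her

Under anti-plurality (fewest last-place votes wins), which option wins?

Roma

Last-place votes: Amour 9, Roma 0, Arrival 9, Her 4, Moonlight 2.
Roma is ranked last by the fewest voters, so Roma wins.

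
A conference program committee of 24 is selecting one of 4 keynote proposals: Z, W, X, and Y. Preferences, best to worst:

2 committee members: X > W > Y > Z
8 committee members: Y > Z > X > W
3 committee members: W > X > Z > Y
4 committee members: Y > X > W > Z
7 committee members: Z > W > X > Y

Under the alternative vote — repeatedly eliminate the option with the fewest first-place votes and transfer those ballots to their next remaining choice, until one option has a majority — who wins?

Round 1: Z 7, W 3, X 2, Y 12. Eliminate X.
Round 2: Z 7, W 5, Y 12. Eliminate W.
Round 3: Z 10, Y 14. Y has a majority.

Y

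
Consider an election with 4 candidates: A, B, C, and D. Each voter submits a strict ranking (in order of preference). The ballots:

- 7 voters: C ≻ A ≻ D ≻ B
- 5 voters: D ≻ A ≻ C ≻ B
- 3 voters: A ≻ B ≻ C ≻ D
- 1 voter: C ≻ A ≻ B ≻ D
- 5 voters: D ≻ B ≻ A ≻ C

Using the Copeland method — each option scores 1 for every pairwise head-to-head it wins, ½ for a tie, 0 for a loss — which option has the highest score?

A

A: beats B, C, and D → score 3.
B: loses to A, C, and D → score 0.
C: beats B and D; loses to A → score 2.
D: beats B; loses to A and C → score 1.
A has the best pairwise record.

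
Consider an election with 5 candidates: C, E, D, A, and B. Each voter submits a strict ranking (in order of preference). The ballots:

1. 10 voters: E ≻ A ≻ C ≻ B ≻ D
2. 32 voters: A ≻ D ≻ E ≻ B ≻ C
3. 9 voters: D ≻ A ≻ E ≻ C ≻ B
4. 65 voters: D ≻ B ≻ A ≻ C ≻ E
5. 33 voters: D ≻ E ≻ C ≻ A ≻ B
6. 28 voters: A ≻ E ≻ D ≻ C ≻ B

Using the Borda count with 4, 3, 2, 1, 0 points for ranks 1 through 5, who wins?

D

C: 10·2 + 32·0 + 9·1 + 65·1 + 33·2 + 28·1 = 188
E: 10·4 + 32·2 + 9·2 + 65·0 + 33·3 + 28·3 = 305
D: 10·0 + 32·3 + 9·4 + 65·4 + 33·4 + 28·2 = 580
A: 10·3 + 32·4 + 9·3 + 65·2 + 33·1 + 28·4 = 460
B: 10·1 + 32·1 + 9·0 + 65·3 + 33·0 + 28·0 = 237
D has the highest Borda score (580).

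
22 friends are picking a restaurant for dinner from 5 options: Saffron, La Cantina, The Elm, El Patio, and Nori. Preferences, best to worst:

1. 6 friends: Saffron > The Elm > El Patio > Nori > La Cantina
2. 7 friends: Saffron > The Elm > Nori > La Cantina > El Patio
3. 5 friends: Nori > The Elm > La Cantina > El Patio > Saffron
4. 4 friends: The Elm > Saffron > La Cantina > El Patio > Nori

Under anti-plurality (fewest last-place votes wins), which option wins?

Last-place votes: Saffron 5, La Cantina 6, The Elm 0, El Patio 7, Nori 4.
The Elm is ranked last by the fewest voters, so The Elm wins.

The Elm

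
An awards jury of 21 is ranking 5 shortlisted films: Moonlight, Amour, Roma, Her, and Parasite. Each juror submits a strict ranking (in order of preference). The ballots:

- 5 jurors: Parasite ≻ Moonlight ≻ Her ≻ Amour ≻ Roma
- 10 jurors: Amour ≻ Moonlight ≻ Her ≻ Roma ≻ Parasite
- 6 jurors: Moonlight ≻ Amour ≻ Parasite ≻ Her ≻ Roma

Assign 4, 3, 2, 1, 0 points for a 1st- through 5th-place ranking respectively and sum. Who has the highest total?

Moonlight: 5·3 + 10·3 + 6·4 = 69
Amour: 5·1 + 10·4 + 6·3 = 63
Roma: 5·0 + 10·1 + 6·0 = 10
Her: 5·2 + 10·2 + 6·1 = 36
Parasite: 5·4 + 10·0 + 6·2 = 32
Moonlight has the highest Borda score (69).

Moonlight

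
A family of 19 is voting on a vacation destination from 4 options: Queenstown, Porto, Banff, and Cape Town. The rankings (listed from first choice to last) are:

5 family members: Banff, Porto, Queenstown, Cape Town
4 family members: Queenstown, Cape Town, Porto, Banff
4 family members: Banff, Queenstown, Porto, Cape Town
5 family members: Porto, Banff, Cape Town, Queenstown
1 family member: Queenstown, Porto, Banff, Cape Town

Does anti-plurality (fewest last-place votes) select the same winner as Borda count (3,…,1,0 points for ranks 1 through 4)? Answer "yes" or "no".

Anti-plurality — last-place votes: Queenstown 5, Porto 0, Banff 4, Cape Town 10. Winner: Porto.
Borda — scores: Queenstown 28, Porto 35, Banff 38, Cape Town 13. Winner: Banff.
The two methods disagree.

no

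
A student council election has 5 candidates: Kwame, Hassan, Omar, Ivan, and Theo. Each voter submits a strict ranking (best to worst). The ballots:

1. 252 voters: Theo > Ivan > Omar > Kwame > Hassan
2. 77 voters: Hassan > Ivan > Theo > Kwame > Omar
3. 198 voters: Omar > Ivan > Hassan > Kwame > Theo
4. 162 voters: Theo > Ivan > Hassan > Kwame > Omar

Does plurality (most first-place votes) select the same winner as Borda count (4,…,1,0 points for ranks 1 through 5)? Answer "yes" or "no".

Plurality — first-place votes: Kwame 0, Hassan 77, Omar 198, Ivan 0, Theo 414. Winner: Theo.
Borda — scores: Kwame 689, Hassan 1028, Omar 1296, Ivan 2067, Theo 1810. Winner: Ivan.
The two methods disagree.

no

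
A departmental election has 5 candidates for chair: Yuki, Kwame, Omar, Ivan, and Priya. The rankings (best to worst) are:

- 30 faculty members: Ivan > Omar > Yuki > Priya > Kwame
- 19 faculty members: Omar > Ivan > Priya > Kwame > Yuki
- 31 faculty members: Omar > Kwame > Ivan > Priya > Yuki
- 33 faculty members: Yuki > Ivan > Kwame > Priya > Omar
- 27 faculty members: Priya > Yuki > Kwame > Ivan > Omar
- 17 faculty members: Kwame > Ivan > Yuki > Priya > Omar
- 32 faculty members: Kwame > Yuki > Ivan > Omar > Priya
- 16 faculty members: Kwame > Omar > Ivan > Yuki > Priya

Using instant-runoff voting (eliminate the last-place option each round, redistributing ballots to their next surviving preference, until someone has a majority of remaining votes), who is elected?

Kwame

Round 1: Yuki 33, Kwame 65, Omar 50, Ivan 30, Priya 27. Eliminate Priya.
Round 2: Yuki 60, Kwame 65, Omar 50, Ivan 30. Eliminate Ivan.
Round 3: Yuki 60, Kwame 65, Omar 80. Eliminate Yuki.
Round 4: Kwame 125, Omar 80. Kwame has a majority.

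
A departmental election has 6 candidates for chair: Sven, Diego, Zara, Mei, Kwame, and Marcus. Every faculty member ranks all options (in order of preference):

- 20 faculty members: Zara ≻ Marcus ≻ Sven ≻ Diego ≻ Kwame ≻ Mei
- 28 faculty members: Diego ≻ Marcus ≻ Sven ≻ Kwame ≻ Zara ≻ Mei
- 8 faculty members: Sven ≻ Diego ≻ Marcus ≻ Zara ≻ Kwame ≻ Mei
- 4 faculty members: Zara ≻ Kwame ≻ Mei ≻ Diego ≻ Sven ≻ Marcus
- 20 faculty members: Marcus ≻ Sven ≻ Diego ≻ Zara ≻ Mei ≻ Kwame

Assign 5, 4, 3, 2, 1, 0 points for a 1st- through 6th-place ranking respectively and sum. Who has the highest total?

Marcus

Sven: 20·3 + 28·3 + 8·5 + 4·1 + 20·4 = 268
Diego: 20·2 + 28·5 + 8·4 + 4·2 + 20·3 = 280
Zara: 20·5 + 28·1 + 8·2 + 4·5 + 20·2 = 204
Mei: 20·0 + 28·0 + 8·0 + 4·3 + 20·1 = 32
Kwame: 20·1 + 28·2 + 8·1 + 4·4 + 20·0 = 100
Marcus: 20·4 + 28·4 + 8·3 + 4·0 + 20·5 = 316
Marcus has the highest Borda score (316).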